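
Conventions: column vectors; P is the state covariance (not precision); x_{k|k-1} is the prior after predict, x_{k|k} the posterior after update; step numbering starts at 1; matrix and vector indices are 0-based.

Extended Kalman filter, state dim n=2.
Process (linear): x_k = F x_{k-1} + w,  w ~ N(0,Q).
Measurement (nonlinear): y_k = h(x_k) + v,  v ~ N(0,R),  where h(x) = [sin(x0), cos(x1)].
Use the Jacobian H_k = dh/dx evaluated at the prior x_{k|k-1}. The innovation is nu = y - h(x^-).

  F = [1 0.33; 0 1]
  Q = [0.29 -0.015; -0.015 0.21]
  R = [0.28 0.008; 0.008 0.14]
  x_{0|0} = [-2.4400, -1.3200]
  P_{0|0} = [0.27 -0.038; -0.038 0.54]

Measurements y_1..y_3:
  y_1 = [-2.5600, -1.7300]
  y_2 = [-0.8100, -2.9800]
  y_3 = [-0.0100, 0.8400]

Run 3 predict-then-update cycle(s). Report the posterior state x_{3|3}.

x_post = [-3.3957, -5.3127]

step 1: x^-=[-2.8756, -1.3200]  P^-=[0.5937 0.1252; 0.1252 0.7500]  H_jac=[-0.9648 0.0000; 0.0000 0.9687]  S=[0.8327 -0.1090; -0.1090 0.8438]  K=[-0.6806 0.0558; -0.0329 0.8568]  nu=[-2.2971, -1.9782]  x^+=[-1.4225, -2.9393]  P^+=[0.1971 0.0024; 0.0024 0.1236]
step 2: x^-=[-2.3924, -2.9393]  P^-=[0.5021 0.0282; 0.0282 0.3336]  H_jac=[-0.7323 0.0000; 0.0000 0.2009]  S=[0.5492 0.0038; 0.0038 0.1535]  K=[-0.6698 0.0537; -0.0407 0.4377]  nu=[-0.1290, -2.0004]  x^+=[-2.4135, -3.8097]  P^+=[0.2555 0.0108; 0.0108 0.3034]
step 3: x^-=[-3.6707, -3.8097]  P^-=[0.5857 0.0959; 0.0959 0.5134]  H_jac=[-0.8632 0.0000; 0.0000 -0.6195]  S=[0.7164 0.0593; 0.0593 0.3370]  K=[-0.7013 -0.0529; -0.0380 -0.9370]  nu=[-0.5148, 1.6250]  x^+=[-3.3957, -5.3127]  P^+=[0.2280 0.0210; 0.0210 0.2122]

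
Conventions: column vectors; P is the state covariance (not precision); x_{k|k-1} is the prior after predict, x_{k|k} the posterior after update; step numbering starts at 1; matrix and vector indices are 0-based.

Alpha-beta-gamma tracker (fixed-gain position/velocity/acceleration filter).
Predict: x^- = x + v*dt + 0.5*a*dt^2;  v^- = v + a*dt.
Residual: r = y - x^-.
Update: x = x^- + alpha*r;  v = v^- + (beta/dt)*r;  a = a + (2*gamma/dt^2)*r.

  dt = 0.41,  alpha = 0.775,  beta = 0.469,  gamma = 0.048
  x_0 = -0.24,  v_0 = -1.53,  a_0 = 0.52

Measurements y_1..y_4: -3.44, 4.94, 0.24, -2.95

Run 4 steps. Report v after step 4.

step 1: x_pred=-0.8236  r=-2.6164  x^+=-2.8513  v^+=-4.3097  a^+=-0.9742
step 2: x_pred=-4.7002  r=9.6402  x^+=2.7710  v^+=6.3183  a^+=4.5312
step 3: x_pred=5.7423  r=-5.5023  x^+=1.4780  v^+=1.8820  a^+=1.3889
step 4: x_pred=2.3664  r=-5.3164  x^+=-1.7538  v^+=-3.6300  a^+=-1.6472

v_post = -3.6300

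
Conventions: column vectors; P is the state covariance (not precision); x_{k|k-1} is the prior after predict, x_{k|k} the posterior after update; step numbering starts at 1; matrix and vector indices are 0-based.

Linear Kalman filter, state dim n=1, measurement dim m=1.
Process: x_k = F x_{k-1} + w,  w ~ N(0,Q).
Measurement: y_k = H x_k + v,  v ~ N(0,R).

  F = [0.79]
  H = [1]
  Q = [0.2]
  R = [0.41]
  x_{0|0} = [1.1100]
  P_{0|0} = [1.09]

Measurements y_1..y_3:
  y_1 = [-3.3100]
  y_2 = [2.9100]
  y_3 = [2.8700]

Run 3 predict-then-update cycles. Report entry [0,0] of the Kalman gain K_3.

step 1: x^-=[0.8769]  P^-=[0.8803]  S=[1.2903]  K=[0.6822]  nu=[-4.1869]  x^+=[-1.9796]  P^+=[0.2797]
step 2: x^-=[-1.5639]  P^-=[0.3746]  S=[0.7846]  K=[0.4774]  nu=[4.4739]  x^+=[0.5721]  P^+=[0.1957]
step 3: x^-=[0.4519]  P^-=[0.3222]  S=[0.7322]  K=[0.4400]  nu=[2.4181]  x^+=[1.5159]  P^+=[0.1804]

K[0,0] = 0.4400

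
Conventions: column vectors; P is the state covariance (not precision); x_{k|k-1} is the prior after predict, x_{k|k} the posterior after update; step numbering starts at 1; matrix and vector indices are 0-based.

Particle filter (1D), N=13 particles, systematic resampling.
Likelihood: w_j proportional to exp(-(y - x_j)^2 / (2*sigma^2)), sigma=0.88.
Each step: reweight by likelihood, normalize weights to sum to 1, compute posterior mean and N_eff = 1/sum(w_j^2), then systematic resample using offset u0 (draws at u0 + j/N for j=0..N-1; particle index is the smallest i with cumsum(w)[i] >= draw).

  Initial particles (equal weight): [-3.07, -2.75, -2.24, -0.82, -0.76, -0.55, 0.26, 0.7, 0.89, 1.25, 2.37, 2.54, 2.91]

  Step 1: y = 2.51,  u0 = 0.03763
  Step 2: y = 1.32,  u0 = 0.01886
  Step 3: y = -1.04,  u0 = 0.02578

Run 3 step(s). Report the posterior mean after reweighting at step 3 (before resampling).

step 1: w=[0.0000, 0.0000, 0.0000, 0.0002, 0.0003, 0.0007, 0.0106, 0.0336, 0.0511, 0.0998, 0.2747, 0.2781, 0.2509]  mean=2.2835  Neff=4.3554  idx=[7, 9, 9, 10, 10, 10, 11, 11, 11, 11, 12, 12, 12]
step 2: w=[0.1226, 0.1567, 0.1567, 0.0771, 0.0771, 0.0771, 0.0601, 0.0601, 0.0601, 0.0601, 0.0307, 0.0307, 0.0307]  mean=1.9049  Neff=10.0741  idx=[0, 0, 1, 1, 2, 2, 3, 4, 5, 6, 8, 9, 11]
step 3: w=[0.3363, 0.3363, 0.0804, 0.0804, 0.0804, 0.0804, 0.0013, 0.0013, 0.0013, 0.0006, 0.0006, 0.0006, 0.0001]  mean=0.8870  Neff=3.9673  idx=[0, 0, 0, 0, 0, 1, 1, 1, 1, 2, 3, 4, 5]

post_mean = 0.8870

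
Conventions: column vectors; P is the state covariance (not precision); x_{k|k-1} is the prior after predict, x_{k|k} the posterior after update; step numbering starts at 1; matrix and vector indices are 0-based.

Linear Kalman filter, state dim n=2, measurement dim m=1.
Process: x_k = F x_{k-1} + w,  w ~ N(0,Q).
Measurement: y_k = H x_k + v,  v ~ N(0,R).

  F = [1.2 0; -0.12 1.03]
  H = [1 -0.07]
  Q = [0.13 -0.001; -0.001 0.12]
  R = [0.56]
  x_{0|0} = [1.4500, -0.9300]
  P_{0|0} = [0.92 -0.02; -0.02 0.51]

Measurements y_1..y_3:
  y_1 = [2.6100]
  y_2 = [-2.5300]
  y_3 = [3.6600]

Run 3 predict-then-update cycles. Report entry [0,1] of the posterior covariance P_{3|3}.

step 1: x^-=[1.7400, -1.1319]  P^-=[1.4548 -0.1582; -0.1582 0.6793]  S=[2.0403]  K=[0.7185; -0.1008]  nu=[0.7908]  x^+=[2.3081, -1.2116]  P^+=[0.4016 -0.0104; -0.0104 0.6585]
step 2: x^-=[2.7698, -1.5250]  P^-=[0.7083 -0.0717; -0.0717 0.8270]  S=[1.2824]  K=[0.5563; -0.1010]  nu=[-5.4065]  x^+=[-0.2376, -0.9788]  P^+=[0.3115 0.0004; 0.0004 0.8139]
step 3: x^-=[-0.2851, -0.9797]  P^-=[0.5786 -0.0454; -0.0454 0.9878]  S=[1.1498]  K=[0.5060; -0.0996]  nu=[3.8766]  x^+=[1.6763, -1.3657]  P^+=[0.2842 0.0126; 0.0126 0.9764]

P_post[0,1] = 0.0126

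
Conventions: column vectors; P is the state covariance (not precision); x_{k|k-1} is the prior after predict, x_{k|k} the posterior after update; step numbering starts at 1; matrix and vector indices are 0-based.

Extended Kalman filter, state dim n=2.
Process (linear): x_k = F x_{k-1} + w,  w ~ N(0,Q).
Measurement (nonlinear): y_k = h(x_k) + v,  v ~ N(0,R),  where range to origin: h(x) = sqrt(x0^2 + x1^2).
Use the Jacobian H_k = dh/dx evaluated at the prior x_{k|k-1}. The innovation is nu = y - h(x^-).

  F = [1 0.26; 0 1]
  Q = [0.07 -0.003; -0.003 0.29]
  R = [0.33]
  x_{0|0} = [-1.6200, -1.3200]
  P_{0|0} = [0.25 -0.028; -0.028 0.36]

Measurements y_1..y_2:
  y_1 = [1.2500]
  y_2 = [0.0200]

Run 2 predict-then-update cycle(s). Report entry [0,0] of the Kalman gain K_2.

step 1: x^-=[-1.9632, -1.3200]  P^-=[0.3298 0.0626; 0.0626 0.6500]  H_jac=[-0.8299 -0.5580]  S=[0.8174]  K=[-0.3775; -0.5072]  nu=[-1.1157]  x^+=[-1.5420, -0.7541]  P^+=[0.2133 -0.0939; -0.0939 0.4397]
step 2: x^-=[-1.7381, -0.7541]  P^-=[0.2642 0.0174; 0.0174 0.7297]  H_jac=[-0.9174 -0.3980]  S=[0.6806]  K=[-0.3662; -0.4502]  nu=[-1.8746]  x^+=[-1.0515, 0.0898]  P^+=[0.1729 -0.0948; -0.0948 0.5918]

K[0,0] = -0.3662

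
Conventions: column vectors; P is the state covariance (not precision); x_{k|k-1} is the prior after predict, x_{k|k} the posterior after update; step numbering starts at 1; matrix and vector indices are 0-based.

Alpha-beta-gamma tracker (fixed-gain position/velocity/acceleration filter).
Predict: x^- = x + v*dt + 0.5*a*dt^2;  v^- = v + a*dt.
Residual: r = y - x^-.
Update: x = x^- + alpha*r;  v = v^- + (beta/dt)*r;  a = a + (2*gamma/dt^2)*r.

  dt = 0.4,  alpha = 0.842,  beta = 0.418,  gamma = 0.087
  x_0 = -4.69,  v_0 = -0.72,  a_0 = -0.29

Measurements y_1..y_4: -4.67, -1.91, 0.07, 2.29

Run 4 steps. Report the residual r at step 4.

step 1: x_pred=-5.0012  r=0.3312  x^+=-4.7223  v^+=-0.4899  a^+=0.0702
step 2: x_pred=-4.9127  r=3.0027  x^+=-2.3844  v^+=2.6760  a^+=3.3356
step 3: x_pred=-1.0472  r=1.1172  x^+=-0.1065  v^+=5.1777  a^+=4.5505
step 4: x_pred=2.3286  r=-0.0386  x^+=2.2961  v^+=6.9575  a^+=4.5086

resid = -0.0386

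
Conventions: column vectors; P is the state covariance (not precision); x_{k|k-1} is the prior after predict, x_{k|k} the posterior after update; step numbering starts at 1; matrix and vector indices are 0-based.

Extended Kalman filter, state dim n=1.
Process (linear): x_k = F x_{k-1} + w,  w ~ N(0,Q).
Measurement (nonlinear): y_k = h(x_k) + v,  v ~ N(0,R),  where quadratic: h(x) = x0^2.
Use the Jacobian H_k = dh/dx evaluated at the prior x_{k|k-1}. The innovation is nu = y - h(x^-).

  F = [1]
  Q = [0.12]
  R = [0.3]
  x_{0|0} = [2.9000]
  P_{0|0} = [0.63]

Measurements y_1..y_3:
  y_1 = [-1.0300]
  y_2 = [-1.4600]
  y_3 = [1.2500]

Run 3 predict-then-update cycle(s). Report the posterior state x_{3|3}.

step 1: x^-=[2.9000]  P^-=[0.7500]  H_jac=[5.8000]  S=[25.5300]  K=[0.1704]  nu=[-9.4400]  x^+=[1.2915]  P^+=[0.0088]
step 2: x^-=[1.2915]  P^-=[0.1288]  H_jac=[2.5831]  S=[1.1595]  K=[0.2870]  nu=[-3.1281]  x^+=[0.3939]  P^+=[0.0333]
step 3: x^-=[0.3939]  P^-=[0.1533]  H_jac=[0.7878]  S=[0.3952]  K=[0.3057]  nu=[1.0949]  x^+=[0.7285]  P^+=[0.1164]

x_post = [0.7285]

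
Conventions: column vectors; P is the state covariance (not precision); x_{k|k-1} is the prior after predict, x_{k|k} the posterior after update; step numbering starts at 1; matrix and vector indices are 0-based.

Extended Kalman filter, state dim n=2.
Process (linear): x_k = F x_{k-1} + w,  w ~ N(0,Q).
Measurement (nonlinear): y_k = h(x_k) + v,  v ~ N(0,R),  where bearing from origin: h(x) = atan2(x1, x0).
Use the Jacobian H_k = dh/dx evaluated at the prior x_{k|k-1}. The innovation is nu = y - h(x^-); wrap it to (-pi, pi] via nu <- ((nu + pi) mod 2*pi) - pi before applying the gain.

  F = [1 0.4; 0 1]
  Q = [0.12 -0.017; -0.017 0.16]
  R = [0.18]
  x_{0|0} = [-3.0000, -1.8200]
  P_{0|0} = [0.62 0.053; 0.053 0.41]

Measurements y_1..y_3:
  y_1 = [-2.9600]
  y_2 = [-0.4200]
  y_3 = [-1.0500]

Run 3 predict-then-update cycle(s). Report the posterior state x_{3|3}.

step 1: x^-=[-3.7280, -1.8200]  P^-=[0.8480 0.2000; 0.2000 0.5700]  H_jac=[0.1058 -0.2166]  S=[0.2071]  K=[0.2239; -0.4941]  nu=[-0.2726]  x^+=[-3.7890, -1.6853]  P^+=[0.8376 0.2229; 0.2229 0.5194]
step 2: x^-=[-4.4631, -1.6853]  P^-=[1.2191 0.4137; 0.4137 0.6794]  H_jac=[0.0740 -0.1961]  S=[0.2008]  K=[0.0456; -0.5110]  nu=[2.3605]  x^+=[-4.3556, -2.8915]  P^+=[1.2186 0.4184; 0.4184 0.6270]
step 3: x^-=[-5.5122, -2.8915]  P^-=[1.7736 0.6522; 0.6522 0.7870]  H_jac=[0.0746 -0.1423]  S=[0.1920]  K=[0.2062; -0.3297]  nu=[1.6085]  x^+=[-5.1805, -3.4219]  P^+=[1.7655 0.6652; 0.6652 0.7661]

x_post = [-5.1805, -3.4219]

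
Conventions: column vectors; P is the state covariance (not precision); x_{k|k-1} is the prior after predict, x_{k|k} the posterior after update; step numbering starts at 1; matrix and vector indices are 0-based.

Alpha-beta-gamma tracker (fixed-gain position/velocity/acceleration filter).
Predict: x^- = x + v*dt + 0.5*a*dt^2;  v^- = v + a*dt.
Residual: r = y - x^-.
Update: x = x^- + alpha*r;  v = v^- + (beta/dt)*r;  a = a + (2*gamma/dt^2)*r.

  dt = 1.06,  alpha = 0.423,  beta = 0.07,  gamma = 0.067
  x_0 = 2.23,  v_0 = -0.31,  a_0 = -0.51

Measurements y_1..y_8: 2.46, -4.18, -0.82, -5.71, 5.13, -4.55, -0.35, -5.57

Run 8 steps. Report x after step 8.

x_post = -4.2358

step 1: x_pred=1.6149  r=0.8451  x^+=1.9724  v^+=-0.7948  a^+=-0.4092
step 2: x_pred=0.9000  r=-5.0800  x^+=-1.2488  v^+=-1.5640  a^+=-1.0150
step 3: x_pred=-3.4770  r=2.6570  x^+=-2.3531  v^+=-2.4645  a^+=-0.6982
step 4: x_pred=-5.3577  r=-0.3523  x^+=-5.5067  v^+=-3.2279  a^+=-0.7402
step 5: x_pred=-9.3441  r=14.4741  x^+=-3.2215  v^+=-3.0566  a^+=0.9860
step 6: x_pred=-5.9077  r=1.3577  x^+=-5.3334  v^+=-1.9218  a^+=1.1479
step 7: x_pred=-6.7256  r=6.3756  x^+=-4.0287  v^+=-0.2840  a^+=1.9082
step 8: x_pred=-3.2578  r=-2.3122  x^+=-4.2358  v^+=1.5860  a^+=1.6325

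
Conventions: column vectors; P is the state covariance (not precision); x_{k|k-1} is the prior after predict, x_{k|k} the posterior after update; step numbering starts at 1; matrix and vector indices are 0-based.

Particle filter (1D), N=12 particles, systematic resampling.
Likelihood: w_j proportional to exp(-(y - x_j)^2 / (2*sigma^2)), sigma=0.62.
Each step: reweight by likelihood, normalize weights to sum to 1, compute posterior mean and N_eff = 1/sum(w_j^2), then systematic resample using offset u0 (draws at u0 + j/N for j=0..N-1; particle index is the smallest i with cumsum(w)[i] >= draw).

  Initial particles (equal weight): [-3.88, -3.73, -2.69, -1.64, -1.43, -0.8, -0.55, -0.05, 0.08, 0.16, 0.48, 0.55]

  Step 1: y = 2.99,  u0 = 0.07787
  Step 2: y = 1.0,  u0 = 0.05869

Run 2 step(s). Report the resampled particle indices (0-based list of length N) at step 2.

step 1: w=[0.0000, 0.0000, 0.0000, 0.0000, 0.0000, 0.0000, 0.0001, 0.0079, 0.0216, 0.0393, 0.3624, 0.5687]  mean=0.4943  Neff=2.1889  idx=[10, 10, 10, 10, 10, 11, 11, 11, 11, 11, 11, 11]
step 2: w=[0.0791, 0.0791, 0.0791, 0.0791, 0.0791, 0.0864, 0.0864, 0.0864, 0.0864, 0.0864, 0.0864, 0.0864]  mean=0.5223  Neff=11.9777  idx=[0, 1, 2, 3, 4, 5, 6, 7, 8, 9, 10, 11]

resampled_idx = [0, 1, 2, 3, 4, 5, 6, 7, 8, 9, 10, 11]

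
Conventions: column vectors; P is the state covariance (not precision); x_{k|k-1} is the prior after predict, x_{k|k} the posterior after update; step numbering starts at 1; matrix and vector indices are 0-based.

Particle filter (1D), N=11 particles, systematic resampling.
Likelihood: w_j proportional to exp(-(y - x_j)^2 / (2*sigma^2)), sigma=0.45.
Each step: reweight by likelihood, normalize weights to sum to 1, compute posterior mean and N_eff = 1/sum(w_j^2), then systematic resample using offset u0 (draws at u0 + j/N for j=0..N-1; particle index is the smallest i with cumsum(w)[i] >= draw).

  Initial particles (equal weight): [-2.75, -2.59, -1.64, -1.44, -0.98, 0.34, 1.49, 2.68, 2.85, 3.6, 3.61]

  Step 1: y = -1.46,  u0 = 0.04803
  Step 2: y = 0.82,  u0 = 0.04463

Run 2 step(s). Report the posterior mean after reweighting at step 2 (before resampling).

step 1: w=[0.0064, 0.0168, 0.3623, 0.3921, 0.2222, 0.0001, 0.0000, 0.0000, 0.0000, 0.0000, 0.0000]  mean=-1.4377  Neff=2.9875  idx=[2, 2, 2, 2, 3, 3, 3, 3, 3, 4, 4]
step 2: w=[0.0005, 0.0005, 0.0005, 0.0005, 0.0048, 0.0048, 0.0048, 0.0048, 0.0048, 0.4870, 0.4870]  mean=-0.9924  Neff=2.1080  idx=[9, 9, 9, 9, 9, 9, 10, 10, 10, 10, 10]

post_mean = -0.9924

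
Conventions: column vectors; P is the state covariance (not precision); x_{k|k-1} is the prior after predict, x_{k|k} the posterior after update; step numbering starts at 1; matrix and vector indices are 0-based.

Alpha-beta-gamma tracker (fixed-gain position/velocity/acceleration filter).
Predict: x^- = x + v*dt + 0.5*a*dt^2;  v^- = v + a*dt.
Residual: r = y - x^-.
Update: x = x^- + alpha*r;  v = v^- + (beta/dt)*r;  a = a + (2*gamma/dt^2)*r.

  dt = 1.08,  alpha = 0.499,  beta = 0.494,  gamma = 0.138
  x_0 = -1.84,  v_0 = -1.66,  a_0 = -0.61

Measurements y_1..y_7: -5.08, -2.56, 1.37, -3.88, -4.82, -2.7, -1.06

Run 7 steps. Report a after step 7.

step 1: x_pred=-3.9886  r=-1.0914  x^+=-4.5332  v^+=-2.8180  a^+=-0.8683
step 2: x_pred=-8.0830  r=5.5230  x^+=-5.3270  v^+=-1.2295  a^+=0.4386
step 3: x_pred=-6.3991  r=7.7691  x^+=-2.5223  v^+=2.7979  a^+=2.2770
step 4: x_pred=1.8273  r=-5.7073  x^+=-1.0206  v^+=2.6464  a^+=0.9265
step 5: x_pred=2.3779  r=-7.1979  x^+=-1.2139  v^+=0.3547  a^+=-0.7767
step 6: x_pred=-1.2838  r=-1.4162  x^+=-1.9905  v^+=-1.1319  a^+=-1.1118
step 7: x_pred=-3.8614  r=2.8014  x^+=-2.4635  v^+=-1.0513  a^+=-0.4489

a_post = -0.4489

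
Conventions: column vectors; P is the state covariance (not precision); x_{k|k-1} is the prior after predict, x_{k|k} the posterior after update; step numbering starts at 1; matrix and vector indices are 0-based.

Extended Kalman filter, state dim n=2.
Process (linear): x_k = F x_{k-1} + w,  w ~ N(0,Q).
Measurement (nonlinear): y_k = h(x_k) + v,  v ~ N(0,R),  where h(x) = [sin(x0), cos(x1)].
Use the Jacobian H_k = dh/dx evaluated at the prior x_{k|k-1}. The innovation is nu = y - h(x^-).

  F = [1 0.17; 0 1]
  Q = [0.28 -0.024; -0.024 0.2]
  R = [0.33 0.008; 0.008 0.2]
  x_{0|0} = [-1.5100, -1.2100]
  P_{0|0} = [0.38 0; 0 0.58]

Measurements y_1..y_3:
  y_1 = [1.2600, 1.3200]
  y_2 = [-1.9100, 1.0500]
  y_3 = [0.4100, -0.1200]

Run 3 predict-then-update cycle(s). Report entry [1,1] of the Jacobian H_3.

step 1: x^-=[-1.7157, -1.2100]  P^-=[0.6768 0.0746; 0.0746 0.7800]  H_jac=[-0.1444 0.0000; 0.0000 0.9356]  S=[0.3441 -0.0021; -0.0021 0.8828]  K=[-0.2835 0.0784; -0.0263 0.8266]  nu=[2.2495, 0.9670]  x^+=[-2.2777, -0.4699]  P^+=[0.6436 0.0143; 0.0143 0.1765]
step 2: x^-=[-2.3575, -0.4699]  P^-=[0.9336 0.0203; 0.0203 0.3765]  H_jac=[-0.7081 0.0000; 0.0000 0.4528]  S=[0.7980 0.0015; 0.0015 0.2772]  K=[-0.8284 0.0376; -0.0192 0.6151]  nu=[-1.2038, 0.1584]  x^+=[-1.3543, -0.3494]  P^+=[0.3856 0.0020; 0.0020 0.2714]
step 3: x^-=[-1.4137, -0.3494]  P^-=[0.6742 0.0241; 0.0241 0.4714]  H_jac=[0.1564 0.0000; 0.0000 0.3423]  S=[0.3465 0.0093; 0.0093 0.2552]  K=[0.3038 0.0213; -0.0061 0.6324]  nu=[1.3977, -1.0596]  x^+=[-1.0117, -1.0279]  P^+=[0.6420 0.0195; 0.0195 0.3693]

H_jac[1,1] = 0.3423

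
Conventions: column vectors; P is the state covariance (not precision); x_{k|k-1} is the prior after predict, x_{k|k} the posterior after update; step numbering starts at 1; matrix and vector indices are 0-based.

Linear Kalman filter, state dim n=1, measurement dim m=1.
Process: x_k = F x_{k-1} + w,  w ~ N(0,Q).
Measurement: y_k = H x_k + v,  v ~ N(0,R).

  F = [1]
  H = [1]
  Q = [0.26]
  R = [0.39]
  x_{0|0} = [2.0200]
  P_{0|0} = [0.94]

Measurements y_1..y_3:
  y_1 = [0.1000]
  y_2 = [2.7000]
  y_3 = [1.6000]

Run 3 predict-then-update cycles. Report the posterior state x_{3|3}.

step 1: x^-=[2.0200]  P^-=[1.2000]  S=[1.5900]  K=[0.7547]  nu=[-1.9200]  x^+=[0.5709]  P^+=[0.2943]
step 2: x^-=[0.5709]  P^-=[0.5543]  S=[0.9443]  K=[0.5870]  nu=[2.1291]  x^+=[1.8207]  P^+=[0.2289]
step 3: x^-=[1.8207]  P^-=[0.4889]  S=[0.8789]  K=[0.5563]  nu=[-0.2207]  x^+=[1.6979]  P^+=[0.2169]

x_post = [1.6979]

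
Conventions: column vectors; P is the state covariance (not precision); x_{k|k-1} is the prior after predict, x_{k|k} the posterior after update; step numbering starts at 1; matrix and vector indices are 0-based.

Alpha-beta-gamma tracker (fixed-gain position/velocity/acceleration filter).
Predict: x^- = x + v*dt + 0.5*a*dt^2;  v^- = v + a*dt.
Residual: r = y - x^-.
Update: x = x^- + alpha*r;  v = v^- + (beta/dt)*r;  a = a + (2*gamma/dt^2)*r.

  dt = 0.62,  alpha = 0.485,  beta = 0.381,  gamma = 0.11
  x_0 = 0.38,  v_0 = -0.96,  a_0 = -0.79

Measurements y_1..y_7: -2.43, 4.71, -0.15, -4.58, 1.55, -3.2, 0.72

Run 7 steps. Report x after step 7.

step 1: x_pred=-0.3670  r=-2.0630  x^+=-1.3676  v^+=-2.7175  a^+=-1.9707
step 2: x_pred=-3.4312  r=8.1412  x^+=0.5173  v^+=1.0636  a^+=2.6887
step 3: x_pred=1.6935  r=-1.8435  x^+=0.7994  v^+=1.5977  a^+=1.6337
step 4: x_pred=2.1040  r=-6.6840  x^+=-1.1378  v^+=-1.4968  a^+=-2.1917
step 5: x_pred=-2.4870  r=4.0370  x^+=-0.5291  v^+=-0.3748  a^+=0.1188
step 6: x_pred=-0.7387  r=-2.4613  x^+=-1.9324  v^+=-1.8138  a^+=-1.2899
step 7: x_pred=-3.3049  r=4.0249  x^+=-1.3528  v^+=-0.1402  a^+=1.0136

x_post = -1.3528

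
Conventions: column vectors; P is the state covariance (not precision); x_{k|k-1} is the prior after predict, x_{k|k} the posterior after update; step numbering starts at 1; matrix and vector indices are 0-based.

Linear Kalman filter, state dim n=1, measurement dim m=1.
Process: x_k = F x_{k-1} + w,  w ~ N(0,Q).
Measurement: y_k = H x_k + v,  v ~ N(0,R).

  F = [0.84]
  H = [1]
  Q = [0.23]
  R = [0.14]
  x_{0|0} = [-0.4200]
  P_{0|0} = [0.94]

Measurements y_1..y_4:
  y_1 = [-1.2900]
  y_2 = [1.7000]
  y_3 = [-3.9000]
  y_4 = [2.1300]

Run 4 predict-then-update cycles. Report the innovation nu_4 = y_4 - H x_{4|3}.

innov = [4.1623]

step 1: x^-=[-0.3528]  P^-=[0.8933]  S=[1.0333]  K=[0.8645]  nu=[-0.9372]  x^+=[-1.1630]  P^+=[0.1210]
step 2: x^-=[-0.9769]  P^-=[0.3154]  S=[0.4554]  K=[0.6926]  nu=[2.6769]  x^+=[0.8771]  P^+=[0.0970]
step 3: x^-=[0.7367]  P^-=[0.2984]  S=[0.4384]  K=[0.6807]  nu=[-4.6367]  x^+=[-2.4193]  P^+=[0.0953]
step 4: x^-=[-2.0323]  P^-=[0.2972]  S=[0.4372]  K=[0.6798]  nu=[4.1623]  x^+=[0.7973]  P^+=[0.0952]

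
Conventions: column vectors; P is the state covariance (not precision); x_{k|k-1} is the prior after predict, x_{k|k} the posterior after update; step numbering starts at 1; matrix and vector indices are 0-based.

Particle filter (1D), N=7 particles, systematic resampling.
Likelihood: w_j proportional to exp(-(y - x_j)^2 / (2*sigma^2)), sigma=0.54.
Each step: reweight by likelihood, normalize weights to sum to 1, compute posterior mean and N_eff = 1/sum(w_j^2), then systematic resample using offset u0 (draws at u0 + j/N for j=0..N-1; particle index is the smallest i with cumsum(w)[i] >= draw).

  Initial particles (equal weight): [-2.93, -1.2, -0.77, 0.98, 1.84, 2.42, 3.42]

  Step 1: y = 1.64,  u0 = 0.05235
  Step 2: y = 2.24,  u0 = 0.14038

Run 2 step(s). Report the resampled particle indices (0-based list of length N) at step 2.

step 1: w=[0.0000, 0.0000, 0.0000, 0.2686, 0.5292, 0.1997, 0.0025]  mean=1.7287  Neff=2.5504  idx=[3, 3, 4, 4, 4, 4, 5]
step 2: w=[0.0160, 0.0160, 0.1846, 0.1846, 0.1846, 0.1846, 0.2297]  mean=1.9458  Neff=5.2750  idx=[2, 3, 4, 4, 5, 6, 6]

resampled_idx = [2, 3, 4, 4, 5, 6, 6]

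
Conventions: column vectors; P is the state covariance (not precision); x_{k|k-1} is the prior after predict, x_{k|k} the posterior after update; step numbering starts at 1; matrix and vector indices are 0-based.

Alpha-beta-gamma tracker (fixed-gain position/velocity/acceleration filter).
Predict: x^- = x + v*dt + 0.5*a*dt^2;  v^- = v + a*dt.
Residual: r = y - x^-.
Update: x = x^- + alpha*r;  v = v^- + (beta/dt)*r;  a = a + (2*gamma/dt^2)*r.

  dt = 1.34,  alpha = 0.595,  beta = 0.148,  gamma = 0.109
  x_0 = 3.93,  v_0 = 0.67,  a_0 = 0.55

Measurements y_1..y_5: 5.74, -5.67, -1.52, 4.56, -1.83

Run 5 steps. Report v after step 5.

step 1: x_pred=5.3216  r=0.4184  x^+=5.5705  v^+=1.4532  a^+=0.6008
step 2: x_pred=8.0572  r=-13.7272  x^+=-0.1105  v^+=0.7421  a^+=-1.0658
step 3: x_pred=-0.0729  r=-1.4471  x^+=-0.9339  v^+=-0.8459  a^+=-1.2415
step 4: x_pred=-3.1820  r=7.7420  x^+=1.4245  v^+=-1.6544  a^+=-0.3016
step 5: x_pred=-1.0631  r=-0.7669  x^+=-1.5194  v^+=-2.1432  a^+=-0.3947

v_post = -2.1432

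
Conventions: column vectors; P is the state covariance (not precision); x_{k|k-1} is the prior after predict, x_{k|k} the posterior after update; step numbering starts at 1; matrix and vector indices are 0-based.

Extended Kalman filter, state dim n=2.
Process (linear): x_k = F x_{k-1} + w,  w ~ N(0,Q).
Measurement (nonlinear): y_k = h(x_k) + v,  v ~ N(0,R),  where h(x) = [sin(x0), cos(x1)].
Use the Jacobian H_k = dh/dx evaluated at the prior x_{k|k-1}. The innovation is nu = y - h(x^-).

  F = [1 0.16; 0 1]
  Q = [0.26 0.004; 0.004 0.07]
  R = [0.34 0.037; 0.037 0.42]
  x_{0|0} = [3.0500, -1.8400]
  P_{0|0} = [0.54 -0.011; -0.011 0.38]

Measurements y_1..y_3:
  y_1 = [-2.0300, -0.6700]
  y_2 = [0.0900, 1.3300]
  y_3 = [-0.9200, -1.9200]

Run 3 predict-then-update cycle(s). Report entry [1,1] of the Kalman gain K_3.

step 1: x^-=[2.7556, -1.8400]  P^-=[0.8062 0.0538; 0.0538 0.4500]  H_jac=[-0.9264 0.0000; 0.0000 0.9640]  S=[1.0319 -0.0110; -0.0110 0.8382]  K=[-0.7232 0.0523; -0.0428 0.5170]  nu=[-2.4065, -0.4040]  x^+=[4.4749, -1.9460]  P^+=[0.2633 -0.0050; -0.0050 0.2236]
step 2: x^-=[4.1635, -1.9460]  P^-=[0.5275 0.0348; 0.0348 0.2936]  H_jac=[-0.5217 0.0000; 0.0000 0.9304]  S=[0.4836 0.0201; 0.0201 0.6742]  K=[-0.5718 0.0651; -0.0545 0.4068]  nu=[0.9431, 1.6964]  x^+=[3.7347, -1.3072]  P^+=[0.3680 0.0066; 0.0066 0.1815]
step 3: x^-=[3.5255, -1.3072]  P^-=[0.6348 0.0397; 0.0397 0.2515]  H_jac=[-0.9272 0.0000; 0.0000 0.9655]  S=[0.8857 0.0015; 0.0015 0.6544]  K=[-0.6646 0.0600; -0.0422 0.3711]  nu=[-0.5454, -2.1806]  x^+=[3.7571, -2.0934]  P^+=[0.2413 0.0007; 0.0007 0.1598]

K[1,1] = 0.3711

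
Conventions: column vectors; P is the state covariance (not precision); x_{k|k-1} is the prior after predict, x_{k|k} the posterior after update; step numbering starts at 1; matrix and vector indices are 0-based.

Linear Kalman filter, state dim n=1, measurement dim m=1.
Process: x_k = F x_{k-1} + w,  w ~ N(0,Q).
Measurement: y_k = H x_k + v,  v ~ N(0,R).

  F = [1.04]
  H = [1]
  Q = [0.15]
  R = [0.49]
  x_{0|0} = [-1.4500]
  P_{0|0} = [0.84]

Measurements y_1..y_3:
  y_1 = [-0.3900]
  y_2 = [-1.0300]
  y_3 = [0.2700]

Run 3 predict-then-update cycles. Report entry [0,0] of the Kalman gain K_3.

step 1: x^-=[-1.5080]  P^-=[1.0585]  S=[1.5485]  K=[0.6836]  nu=[1.1180]  x^+=[-0.7438]  P^+=[0.3350]
step 2: x^-=[-0.7735]  P^-=[0.5123]  S=[1.0023]  K=[0.5111]  nu=[-0.2565]  x^+=[-0.9046]  P^+=[0.2504]
step 3: x^-=[-0.9408]  P^-=[0.4209]  S=[0.9109]  K=[0.4621]  nu=[1.2108]  x^+=[-0.3813]  P^+=[0.2264]

K[0,0] = 0.4621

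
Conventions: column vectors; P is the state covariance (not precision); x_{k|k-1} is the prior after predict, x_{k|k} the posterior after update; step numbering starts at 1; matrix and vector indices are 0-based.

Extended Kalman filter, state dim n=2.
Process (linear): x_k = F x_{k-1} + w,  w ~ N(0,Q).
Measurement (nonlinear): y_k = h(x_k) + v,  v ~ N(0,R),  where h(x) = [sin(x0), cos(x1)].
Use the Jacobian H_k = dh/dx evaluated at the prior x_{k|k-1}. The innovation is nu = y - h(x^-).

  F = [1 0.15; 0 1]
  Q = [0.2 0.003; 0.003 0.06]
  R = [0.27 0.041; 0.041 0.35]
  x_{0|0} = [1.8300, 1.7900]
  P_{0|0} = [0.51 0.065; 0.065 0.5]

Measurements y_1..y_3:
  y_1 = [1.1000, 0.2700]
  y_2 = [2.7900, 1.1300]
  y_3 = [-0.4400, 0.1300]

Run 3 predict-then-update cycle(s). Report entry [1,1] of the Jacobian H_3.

step 1: x^-=[2.0985, 1.7900]  P^-=[0.7408 0.1430; 0.1430 0.5600]  H_jac=[-0.5036 0.0000; 0.0000 -0.9761]  S=[0.4578 0.1113; 0.1113 0.8835]  K=[-0.8008 -0.0571; -0.0071 -0.6178]  nu=[0.2360, 0.4875]  x^+=[1.8816, 1.4872]  P^+=[0.4341 0.0541; 0.0541 0.2218]
step 2: x^-=[2.1047, 1.4872]  P^-=[0.6553 0.0904; 0.0904 0.2818]  H_jac=[-0.5089 0.0000; 0.0000 -0.9965]  S=[0.4397 0.0868; 0.0868 0.6299]  K=[-0.7506 -0.0395; -0.0170 -0.4435]  nu=[1.9292, 1.0465]  x^+=[0.6153, 0.9902]  P^+=[0.4014 0.0448; 0.0448 0.1565]
step 3: x^-=[0.7638, 0.9902]  P^-=[0.6184 0.0712; 0.0712 0.2165]  H_jac=[0.7222 0.0000; 0.0000 -0.8361]  S=[0.5925 -0.0020; -0.0020 0.5013]  K=[0.7533 -0.1158; 0.0856 -0.3607]  nu=[-1.1317, -0.4185]  x^+=[-0.0402, 1.0443]  P^+=[0.2751 0.0115; 0.0115 0.1468]

H_jac[1,1] = -0.8361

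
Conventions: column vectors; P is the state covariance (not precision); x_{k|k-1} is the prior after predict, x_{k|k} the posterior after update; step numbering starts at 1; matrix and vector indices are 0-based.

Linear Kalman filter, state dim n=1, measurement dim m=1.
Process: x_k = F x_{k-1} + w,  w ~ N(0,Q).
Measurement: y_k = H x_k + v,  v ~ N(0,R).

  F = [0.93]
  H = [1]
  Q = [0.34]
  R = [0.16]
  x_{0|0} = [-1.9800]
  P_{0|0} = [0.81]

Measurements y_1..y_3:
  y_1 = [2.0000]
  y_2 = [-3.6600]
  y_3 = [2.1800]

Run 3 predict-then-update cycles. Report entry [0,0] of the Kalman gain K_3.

step 1: x^-=[-1.8414]  P^-=[1.0406]  S=[1.2006]  K=[0.8667]  nu=[3.8414]  x^+=[1.4881]  P^+=[0.1387]
step 2: x^-=[1.3839]  P^-=[0.4599]  S=[0.6199]  K=[0.7419]  nu=[-5.0439]  x^+=[-2.3582]  P^+=[0.1187]
step 3: x^-=[-2.1932]  P^-=[0.4427]  S=[0.6027]  K=[0.7345]  nu=[4.3732]  x^+=[1.0190]  P^+=[0.1175]

K[0,0] = 0.7345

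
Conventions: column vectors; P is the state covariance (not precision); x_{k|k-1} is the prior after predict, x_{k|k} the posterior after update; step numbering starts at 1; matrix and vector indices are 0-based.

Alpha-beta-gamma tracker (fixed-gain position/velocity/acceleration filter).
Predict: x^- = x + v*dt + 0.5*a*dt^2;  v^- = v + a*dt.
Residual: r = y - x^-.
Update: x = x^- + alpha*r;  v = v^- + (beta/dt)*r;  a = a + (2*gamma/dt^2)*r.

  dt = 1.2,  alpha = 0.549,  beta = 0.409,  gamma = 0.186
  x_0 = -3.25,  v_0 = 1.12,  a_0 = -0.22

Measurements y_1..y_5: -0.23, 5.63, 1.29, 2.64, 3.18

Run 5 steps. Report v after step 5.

step 1: x_pred=-2.0644  r=1.8344  x^+=-1.0573  v^+=1.4812  a^+=0.2539
step 2: x_pred=0.9030  r=4.7270  x^+=3.4981  v^+=3.3970  a^+=1.4750
step 3: x_pred=8.6366  r=-7.3466  x^+=4.6033  v^+=2.6631  a^+=-0.4228
step 4: x_pred=7.4946  r=-4.8546  x^+=4.8294  v^+=0.5011  a^+=-1.6769
step 5: x_pred=4.2234  r=-1.0434  x^+=3.6506  v^+=-1.8668  a^+=-1.9465

v_post = -1.8668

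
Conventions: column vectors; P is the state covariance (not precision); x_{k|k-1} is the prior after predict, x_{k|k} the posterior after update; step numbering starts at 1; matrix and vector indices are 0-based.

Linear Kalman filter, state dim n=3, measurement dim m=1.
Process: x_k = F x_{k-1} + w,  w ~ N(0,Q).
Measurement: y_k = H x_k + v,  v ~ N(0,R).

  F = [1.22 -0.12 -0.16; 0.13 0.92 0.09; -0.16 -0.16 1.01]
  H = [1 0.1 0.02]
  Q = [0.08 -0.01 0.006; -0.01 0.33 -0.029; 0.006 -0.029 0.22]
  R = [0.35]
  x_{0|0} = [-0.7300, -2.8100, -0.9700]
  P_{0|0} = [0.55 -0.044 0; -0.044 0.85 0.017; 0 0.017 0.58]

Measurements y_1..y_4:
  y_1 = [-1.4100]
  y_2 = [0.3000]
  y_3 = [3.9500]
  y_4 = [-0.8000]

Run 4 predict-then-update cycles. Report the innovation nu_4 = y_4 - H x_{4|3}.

innov = [-4.3066]

step 1: x^-=[-0.3982, -2.7674, -0.4133]  P^-=[0.9392 -0.0763 -0.1726; -0.0763 1.0557 -0.0899; -0.1726 -0.0899 0.8398]  S=[1.2776]  K=[0.7265; 0.0215; -0.1290]  nu=[-0.7268]  x^+=[-0.9262, -2.7830, -0.3195]  P^+=[0.2650 -0.0963 -0.0529; -0.0963 1.0551 -0.0864; -0.0529 -0.0864 0.8185]
step 2: x^-=[-0.7449, -2.7095, 0.2708]  P^-=[0.5560 -0.1939 -0.1991; -0.1939 1.1956 -0.1844; -0.1991 -0.1844 1.1288]  S=[0.8710]  K=[0.6116; -0.0896; -0.2238]  nu=[1.3104]  x^+=[0.0565, -2.8269, -0.0225]  P^+=[0.2303 -0.1462 -0.0798; -0.1462 1.1886 -0.2019; -0.0798 -0.2019 1.0852]
step 3: x^-=[0.4118, -2.5954, 0.4205]  P^-=[0.5338 -0.2573 -0.2469; -0.2573 1.2785 -0.2796; -0.2469 -0.2796 1.4469]  S=[0.8347]  K=[0.6028; -0.1618; -0.2946]  nu=[3.7893]  x^+=[2.6959, -3.2085, -0.6958]  P^+=[0.2305 -0.1759 -0.0987; -0.1759 1.2566 -0.3194; -0.0987 -0.3194 1.3744]
step 4: x^-=[3.7854, -2.6640, -0.6208]  P^-=[0.5542 -0.2850 -0.2996; -0.2850 1.3114 -0.3680; -0.2996 -0.3680 1.7862]  S=[0.8476]  K=[0.6132; -0.1902; -0.3547]  nu=[-4.3066]  x^+=[1.1448, -1.8449, 0.9070]  P^+=[0.2355 -0.1861 -0.1152; -0.1861 1.2807 -0.4252; -0.1152 -0.4252 1.6796]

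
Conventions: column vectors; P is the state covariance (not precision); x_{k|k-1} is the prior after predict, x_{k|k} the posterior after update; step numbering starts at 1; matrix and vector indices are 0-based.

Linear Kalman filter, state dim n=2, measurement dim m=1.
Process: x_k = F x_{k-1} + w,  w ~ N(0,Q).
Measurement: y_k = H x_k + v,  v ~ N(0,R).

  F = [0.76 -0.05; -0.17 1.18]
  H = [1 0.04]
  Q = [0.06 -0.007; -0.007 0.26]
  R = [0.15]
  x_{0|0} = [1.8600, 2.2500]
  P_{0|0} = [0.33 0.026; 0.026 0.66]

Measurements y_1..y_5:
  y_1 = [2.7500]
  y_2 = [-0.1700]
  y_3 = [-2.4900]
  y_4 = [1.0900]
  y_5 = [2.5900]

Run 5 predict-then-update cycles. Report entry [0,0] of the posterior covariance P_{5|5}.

P_post[0,0] = 0.0837

step 1: x^-=[1.3011, 2.3388]  P^-=[0.2503 -0.0650; -0.0650 1.1781]  S=[0.3970]  K=[0.6239; -0.0451]  nu=[1.3553]  x^+=[2.1468, 2.2776]  P^+=[0.0957 -0.0539; -0.0539 1.1773]
step 2: x^-=[1.5176, 2.3227]  P^-=[0.1223 -0.1376; -0.1376 1.9236]  S=[0.2644]  K=[0.4419; -0.2294]  nu=[-1.7806]  x^+=[0.7309, 2.7310]  P^+=[0.0707 -0.1108; -0.1108 1.9097]
step 3: x^-=[0.4189, 3.0984]  P^-=[0.1140 -0.2291; -0.2291 2.9656]  S=[0.2505]  K=[0.4187; -0.4411]  nu=[-3.0328]  x^+=[-0.8510, 4.4363]  P^+=[0.0701 -0.1828; -0.1828 2.9168]
step 4: x^-=[-0.8686, 5.3795]  P^-=[0.1217 -0.3537; -0.3537 4.3968]  S=[0.2504]  K=[0.4294; -0.7100]  nu=[1.7434]  x^+=[-0.1199, 4.1417]  P^+=[0.0755 -0.2773; -0.2773 4.2705]
step 5: x^-=[-0.2982, 4.9075]  P^-=[0.1354 -0.5198; -0.5198 6.3197]  S=[0.2539]  K=[0.4513; -1.0516]  nu=[2.6919]  x^+=[0.9166, 2.0768]  P^+=[0.0837 -0.3993; -0.3993 6.0390]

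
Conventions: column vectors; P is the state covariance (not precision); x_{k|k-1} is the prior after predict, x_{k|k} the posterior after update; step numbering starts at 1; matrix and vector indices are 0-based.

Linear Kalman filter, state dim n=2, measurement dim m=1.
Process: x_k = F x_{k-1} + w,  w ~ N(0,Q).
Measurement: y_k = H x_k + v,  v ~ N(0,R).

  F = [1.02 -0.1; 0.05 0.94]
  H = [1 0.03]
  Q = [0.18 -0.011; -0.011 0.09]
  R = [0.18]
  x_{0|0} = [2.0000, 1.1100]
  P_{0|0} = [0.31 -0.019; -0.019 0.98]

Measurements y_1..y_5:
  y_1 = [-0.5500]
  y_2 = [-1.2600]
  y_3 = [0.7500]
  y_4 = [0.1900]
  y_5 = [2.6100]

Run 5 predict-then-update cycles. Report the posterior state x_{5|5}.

x_post = [1.6708, 0.2309]

step 1: x^-=[1.9290, 1.1434]  P^-=[0.5162 -0.1054; -0.1054 0.9549]  S=[0.6907]  K=[0.7427; -0.1112]  nu=[-2.5133]  x^+=[0.0623, 1.4228]  P^+=[0.1351 -0.0484; -0.0484 0.9464]
step 2: x^-=[-0.0788, 1.3405]  P^-=[0.3399 -0.1392; -0.1392 0.9220]  S=[0.5124]  K=[0.6553; -0.2177]  nu=[-1.2214]  x^+=[-0.8791, 1.6065]  P^+=[0.1199 -0.0661; -0.0661 0.8977]
step 3: x^-=[-1.0574, 1.4661]  P^-=[0.3272 -0.1523; -0.1523 0.8773]  S=[0.4989]  K=[0.6468; -0.2526]  nu=[1.7634]  x^+=[0.0832, 1.0207]  P^+=[0.1185 -0.0708; -0.0708 0.8455]
step 4: x^-=[-0.0173, 0.9636]  P^-=[0.3262 -0.1520; -0.1520 0.8307]  S=[0.4979]  K=[0.6461; -0.2552]  nu=[0.1783]  x^+=[0.0980, 0.9181]  P^+=[0.1184 -0.0699; -0.0699 0.7983]
step 5: x^-=[0.0081, 0.8679]  P^-=[0.3254 -0.1467; -0.1467 0.7891]  S=[0.4973]  K=[0.6455; -0.2473]  nu=[2.5758]  x^+=[1.6708, 0.2309]  P^+=[0.1182 -0.0673; -0.0673 0.7587]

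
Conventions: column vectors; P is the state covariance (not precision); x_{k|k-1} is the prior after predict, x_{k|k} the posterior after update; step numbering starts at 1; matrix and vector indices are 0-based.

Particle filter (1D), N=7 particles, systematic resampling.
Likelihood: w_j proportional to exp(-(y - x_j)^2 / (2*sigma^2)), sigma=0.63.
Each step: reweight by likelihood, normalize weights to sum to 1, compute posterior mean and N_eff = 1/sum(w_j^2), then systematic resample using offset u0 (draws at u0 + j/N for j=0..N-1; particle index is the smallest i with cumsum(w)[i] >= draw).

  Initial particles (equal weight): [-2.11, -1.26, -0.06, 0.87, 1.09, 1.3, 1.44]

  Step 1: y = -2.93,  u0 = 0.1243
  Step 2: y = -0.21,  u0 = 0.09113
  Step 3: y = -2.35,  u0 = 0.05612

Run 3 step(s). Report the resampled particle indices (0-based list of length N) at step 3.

resampled_idx = [0, 0, 0, 1, 3, 4, 6]

step 1: w=[0.9349, 0.0650, 0.0001, 0.0000, 0.0000, 0.0000, 0.0000]  mean=-2.0546  Neff=1.1385  idx=[0, 0, 0, 0, 0, 0, 1]
step 2: w=[0.0338, 0.0338, 0.0338, 0.0338, 0.0338, 0.0338, 0.7969]  mean=-1.4326  Neff=1.5578  idx=[2, 6, 6, 6, 6, 6, 6]
step 3: w=[0.4091, 0.0985, 0.0985, 0.0985, 0.0985, 0.0985, 0.0985]  mean=-1.6078  Neff=4.4332  idx=[0, 0, 0, 1, 3, 4, 6]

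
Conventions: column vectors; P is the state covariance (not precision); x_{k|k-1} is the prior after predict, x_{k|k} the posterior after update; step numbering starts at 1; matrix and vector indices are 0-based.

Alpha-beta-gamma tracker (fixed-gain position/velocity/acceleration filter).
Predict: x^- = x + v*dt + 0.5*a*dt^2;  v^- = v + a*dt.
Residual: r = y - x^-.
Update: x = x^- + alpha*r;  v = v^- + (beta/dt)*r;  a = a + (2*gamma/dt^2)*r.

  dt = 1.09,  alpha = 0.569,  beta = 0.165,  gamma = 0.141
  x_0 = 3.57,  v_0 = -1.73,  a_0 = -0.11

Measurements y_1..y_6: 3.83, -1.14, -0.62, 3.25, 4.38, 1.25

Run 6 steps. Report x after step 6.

step 1: x_pred=1.6190  r=2.2110  x^+=2.8770  v^+=-1.5152  a^+=0.4148
step 2: x_pred=1.4719  r=-2.6119  x^+=-0.0143  v^+=-1.4584  a^+=-0.2051
step 3: x_pred=-1.7258  r=1.1058  x^+=-1.0966  v^+=-1.5146  a^+=0.0573
step 4: x_pred=-2.7135  r=5.9635  x^+=0.6797  v^+=-0.5494  a^+=1.4728
step 5: x_pred=0.9558  r=3.4242  x^+=2.9042  v^+=1.5743  a^+=2.2856
step 6: x_pred=5.9779  r=-4.7279  x^+=3.2877  v^+=3.3499  a^+=1.1634

x_post = 3.2877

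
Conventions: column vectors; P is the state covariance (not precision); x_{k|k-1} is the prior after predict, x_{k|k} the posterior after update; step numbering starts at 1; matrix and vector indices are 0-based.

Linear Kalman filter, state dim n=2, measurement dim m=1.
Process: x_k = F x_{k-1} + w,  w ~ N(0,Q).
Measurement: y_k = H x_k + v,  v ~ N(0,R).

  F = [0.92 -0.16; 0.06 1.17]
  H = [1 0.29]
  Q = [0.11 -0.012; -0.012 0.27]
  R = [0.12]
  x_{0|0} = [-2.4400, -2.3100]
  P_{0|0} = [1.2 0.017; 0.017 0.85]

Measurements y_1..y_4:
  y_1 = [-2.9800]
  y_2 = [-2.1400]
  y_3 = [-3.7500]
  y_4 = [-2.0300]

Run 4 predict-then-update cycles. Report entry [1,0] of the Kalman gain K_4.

step 1: x^-=[-1.8752, -2.8491]  P^-=[1.1424 -0.0867; -0.0867 1.4403]  S=[1.3333]  K=[0.8380; 0.2482]  nu=[-0.2786]  x^+=[-2.1086, -2.9182]  P^+=[0.2061 -0.3641; -0.3641 1.3581]
step 2: x^-=[-1.4730, -3.5409]  P^-=[0.4264 -0.6433; -0.6433 2.0788]  S=[0.3482]  K=[0.6890; -0.1161]  nu=[0.3599]  x^+=[-1.2251, -3.5826]  P^+=[0.2611 -0.6154; -0.6154 2.0741]
step 3: x^-=[-0.5538, -4.2652]  P^-=[0.5653 -1.0424; -1.0424 3.0237]  S=[0.3350]  K=[0.7851; -0.4939]  nu=[-1.9593]  x^+=[-2.0920, -3.2974]  P^+=[0.3588 -0.9125; -0.9125 2.9420]
step 4: x^-=[-1.3970, -3.9835]  P^-=[0.7576 -1.5163; -1.5163 4.1705]  S=[0.3489]  K=[0.9112; -0.8796]  nu=[0.5223]  x^+=[-0.9212, -4.4429]  P^+=[0.4680 -1.2367; -1.2367 3.9005]

K[1,0] = -0.8796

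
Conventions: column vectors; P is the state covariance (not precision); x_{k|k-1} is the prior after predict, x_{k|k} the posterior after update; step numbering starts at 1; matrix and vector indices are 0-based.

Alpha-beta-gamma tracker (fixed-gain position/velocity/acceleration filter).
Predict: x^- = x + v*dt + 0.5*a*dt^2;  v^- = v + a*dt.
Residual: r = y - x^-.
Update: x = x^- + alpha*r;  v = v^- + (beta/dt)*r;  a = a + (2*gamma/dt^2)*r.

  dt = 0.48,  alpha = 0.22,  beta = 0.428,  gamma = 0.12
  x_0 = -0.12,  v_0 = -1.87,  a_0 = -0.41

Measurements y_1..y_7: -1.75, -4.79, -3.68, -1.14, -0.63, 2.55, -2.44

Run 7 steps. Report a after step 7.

a_post = 0.1857

step 1: x_pred=-1.0648  r=-0.6852  x^+=-1.2156  v^+=-2.6777  a^+=-1.1237
step 2: x_pred=-2.6303  r=-2.1597  x^+=-3.1055  v^+=-5.1428  a^+=-3.3734
step 3: x_pred=-5.9626  r=2.2826  x^+=-5.4605  v^+=-4.7267  a^+=-0.9956
step 4: x_pred=-7.8440  r=6.7040  x^+=-6.3691  v^+=0.7731  a^+=5.9877
step 5: x_pred=-5.3082  r=4.6782  x^+=-4.2790  v^+=7.8186  a^+=10.8608
step 6: x_pred=0.7251  r=1.8249  x^+=1.1266  v^+=14.6590  a^+=12.7618
step 7: x_pred=9.6330  r=-12.0730  x^+=6.9770  v^+=10.0195  a^+=0.1857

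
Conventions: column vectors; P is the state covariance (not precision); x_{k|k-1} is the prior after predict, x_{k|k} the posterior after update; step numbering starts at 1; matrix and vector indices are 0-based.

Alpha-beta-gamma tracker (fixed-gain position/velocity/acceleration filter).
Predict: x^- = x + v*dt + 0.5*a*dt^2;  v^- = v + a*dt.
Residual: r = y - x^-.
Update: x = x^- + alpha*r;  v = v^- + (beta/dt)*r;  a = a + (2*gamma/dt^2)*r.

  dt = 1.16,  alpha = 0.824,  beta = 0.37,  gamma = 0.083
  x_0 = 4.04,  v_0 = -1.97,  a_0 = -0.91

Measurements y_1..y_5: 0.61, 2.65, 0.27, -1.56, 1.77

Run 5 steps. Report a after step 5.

step 1: x_pred=1.1426  r=-0.5326  x^+=0.7037  v^+=-3.1955  a^+=-0.9757
step 2: x_pred=-3.6595  r=6.3095  x^+=1.5395  v^+=-2.3148  a^+=-0.1973
step 3: x_pred=-1.2784  r=1.5484  x^+=-0.0025  v^+=-2.0498  a^+=-0.0063
step 4: x_pred=-2.3845  r=0.8245  x^+=-1.7051  v^+=-1.7941  a^+=0.0954
step 5: x_pred=-3.7221  r=5.4921  x^+=0.8034  v^+=0.0683  a^+=0.7729

a_post = 0.7729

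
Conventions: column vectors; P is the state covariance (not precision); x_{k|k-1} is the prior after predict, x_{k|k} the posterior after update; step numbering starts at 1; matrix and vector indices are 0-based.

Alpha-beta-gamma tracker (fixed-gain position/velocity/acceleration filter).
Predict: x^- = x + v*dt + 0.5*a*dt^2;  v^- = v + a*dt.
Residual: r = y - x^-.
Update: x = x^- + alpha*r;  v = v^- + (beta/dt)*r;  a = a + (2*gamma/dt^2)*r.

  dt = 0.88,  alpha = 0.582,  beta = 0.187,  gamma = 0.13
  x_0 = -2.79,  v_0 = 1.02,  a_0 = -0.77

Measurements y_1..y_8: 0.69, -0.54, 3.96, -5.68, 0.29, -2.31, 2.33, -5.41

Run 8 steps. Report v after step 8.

v_post = -1.9995

step 1: x_pred=-2.1905  r=2.8805  x^+=-0.5141  v^+=0.9545  a^+=0.1971
step 2: x_pred=0.4022  r=-0.9422  x^+=-0.1461  v^+=0.9278  a^+=-0.1192
step 3: x_pred=0.6241  r=3.3359  x^+=2.5656  v^+=1.5317  a^+=1.0008
step 4: x_pred=4.3010  r=-9.9810  x^+=-1.5079  v^+=0.2914  a^+=-2.3503
step 5: x_pred=-2.1615  r=2.4515  x^+=-0.7347  v^+=-1.2559  a^+=-1.5272
step 6: x_pred=-2.4312  r=0.1212  x^+=-2.3607  v^+=-2.5741  a^+=-1.4865
step 7: x_pred=-5.2014  r=7.5314  x^+=-0.8181  v^+=-2.2818  a^+=1.0421
step 8: x_pred=-2.4226  r=-2.9874  x^+=-4.1613  v^+=-1.9995  a^+=0.0391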